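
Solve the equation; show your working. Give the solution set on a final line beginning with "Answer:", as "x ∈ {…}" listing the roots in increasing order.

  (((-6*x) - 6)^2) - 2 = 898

Step 1. [(((-6*x) - 6)^2) - 2 = 898] 2 comes off first (add 2) ⇒ sub: ((-6*x) - 6)^2 = 900.
Step 2. [((-6*x) - 6)^2 = 900] √ both sides: 900 ≥ 0 gives two branches ⇒ sqrt: (-6*x) - 6 = 30 or -30.
Step 3. [(-6*x) - 6 = 30 or -30] common factor -6 (LHS and 30 or -30) — divide through ⇒ factor: x + 1 = -5 or 5.
Step 4. [x + 1 = -5 or 5] subtract 1: x sits inside (… + 1) ⇒ sub: x = -6 or 4.

Answer: x ∈ {-6, 4}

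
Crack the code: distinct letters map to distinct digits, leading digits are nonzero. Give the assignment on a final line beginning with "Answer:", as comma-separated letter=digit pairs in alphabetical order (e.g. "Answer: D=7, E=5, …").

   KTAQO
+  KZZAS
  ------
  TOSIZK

Step 1. [col 1: O + S ≡ K (mod 10)] no forcing yet in column 1 (carry-in 0); K=6 is free and consistent — try it ⇒ K=6.
Step 2. [col 1: O + S ≡ K (mod 10)] S=4 is one option consistent with column 1 (O + S ≡ K (mod 10), carry-in 0) — take it ⇒ S=4.
Step 3. [T] adding two 5-digit numbers gives at most 5+1 digits, and here it does — T is that final carry and must be 1 ⇒ T=1.
Step 4. [col 1: O + S ≡ K (mod 10)] column 1 reads O+S+carry(0)=K with S=4, K=6; with digits 1,4,6 already taken and all letters distinct, the only value for O is 2 ⇒ O=2.
Step 5. [col 2: Q + A ≡ Z (mod 10)] no forcing yet in column 2 (carry-in 0); A=5 is free and consistent — try it, so A=5.
Step 6. [col 2: Q + A ≡ Z (mod 10)] no forcing yet in column 2 (carry-in 0); Q=8 is free and consistent — try it. So Q=8.
Step 7. [col 2: Q + A ≡ Z (mod 10)] column 2 reads Q+A+carry(0)=Z with Q=8, A=5; with digits 1,2,4,5,6,8 already taken and all letters distinct, the only value for Z is 3, so Z=3.
Step 8. [col 3: A + Z ≡ I (mod 10)] column 3: given A=5, Z=3, carry-in 1, and digits 1,2,3,4,5,6,8 already taken and all letters distinct, A+Z≡I (mod 10) forces I=9. So I=9.

Answer: A=5, I=9, K=6, O=2, Q=8, S=4, T=1, Z=3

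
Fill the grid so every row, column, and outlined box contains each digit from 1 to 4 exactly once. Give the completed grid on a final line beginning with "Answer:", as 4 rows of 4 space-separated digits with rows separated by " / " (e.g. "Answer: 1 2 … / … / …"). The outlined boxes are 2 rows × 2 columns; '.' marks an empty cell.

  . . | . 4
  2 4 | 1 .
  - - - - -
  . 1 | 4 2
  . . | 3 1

Step 1. [r1c2∈{3}] only 3 remains possible at r1c2 ⇒ r1c2=3.
Step 2. [r1c1∈{1}] r1c1's peers cover all but 1 ⇒ r1c1=1.
Step 3. [r4c1∈{4}] nothing but 4 survives at r4c1, so r4c1=4.
Step 4. [r4c2∈{2}] r4c2 has the single candidate 2 ⇒ r4c2=2.
Step 5. [r2c4∈{3}] r2c4 is down to just 3. So r2c4=3.
Step 6. [r3c1∈{3}] nothing but 3 survives at r3c1. So r3c1=3.
Step 7. [r1c3∈{2}] r1c3 has the single candidate 2, so r1c3=2.

Answer: 1 3 2 4 / 2 4 1 3 / 3 1 4 2 / 4 2 3 1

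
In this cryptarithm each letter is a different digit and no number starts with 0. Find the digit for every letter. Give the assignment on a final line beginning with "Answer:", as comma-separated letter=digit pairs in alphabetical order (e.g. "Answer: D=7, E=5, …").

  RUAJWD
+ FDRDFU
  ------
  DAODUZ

Step 1. [col 1: D + U ≡ Z (mod 10)] no forcing yet in column 1 (carry-in 0); D=5 is free and consistent — try it, so D=5.
Step 2. [col 1: D + U ≡ Z (mod 10)] no forcing yet in column 1 (carry-in 0); Z=6 is free and consistent — try it. So Z=6.
Step 3. [col 1: D + U ≡ Z (mod 10)] column 1 reads D+U+carry(0)=Z with D=5, Z=6; with digits 5,6 already taken and all letters distinct, the only value for U is 1, so U=1.
Step 4. [col 2: W + F ≡ U (mod 10)] no forcing yet in column 2 (carry-in 0); F=3 is free and consistent — try it, so F=3.
Step 5. [col 2: W + F ≡ U (mod 10)] column 2: given F=3, U=1, carry-in 0, and digits 1,3,5,6 already taken and all letters distinct, W+F≡U (mod 10) forces W=8. So W=8.
Step 6. [col 3: J + D ≡ D (mod 10)] in column 3 we have J+D≡D with carry-in 1; given D=5 and digits 1,3,5,6,8 already taken and all letters distinct, that pins J to 9. So J=9.
Step 7. [col 4: A + R ≡ O (mod 10)] no forcing yet in column 4 (carry-in 1); A=7 is free and consistent — try it, so A=7.
Step 8. [col 4: A + R ≡ O (mod 10)] no forcing yet in column 4 (carry-in 1); O=0 is free and consistent — try it. So O=0.
Step 9. [col 4: A + R ≡ O (mod 10)] column 4: given A=7, O=0, carry-in 1, and digits 0,1,3,5,6,7,8,9 already taken and all letters distinct, A+R≡O (mod 10) forces R=2. So R=2.

Answer: A=7, D=5, F=3, J=9, O=0, R=2, U=1, W=8, Z=6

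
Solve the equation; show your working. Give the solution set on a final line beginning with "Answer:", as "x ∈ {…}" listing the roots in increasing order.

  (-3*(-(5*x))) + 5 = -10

Step 1. [(-3*(-(5*x))) + 5 = -10] the outer +5 inverts by subtracting 5 ⇒ sub: -3*(-(5*x)) = -15.
Step 2. [-3*(-(5*x)) = -15] LHS = -3·(…); ÷-3 both sides ⇒ div: -(5*x) = 5.
Step 3. [-(5*x) = 5] LHS negated; negate both sides ⇒ neg: 5*x = -5.
Step 4. [5*x = -5] 5 out front; divide by 5. So div: x = -1.

Answer: x ∈ {-1}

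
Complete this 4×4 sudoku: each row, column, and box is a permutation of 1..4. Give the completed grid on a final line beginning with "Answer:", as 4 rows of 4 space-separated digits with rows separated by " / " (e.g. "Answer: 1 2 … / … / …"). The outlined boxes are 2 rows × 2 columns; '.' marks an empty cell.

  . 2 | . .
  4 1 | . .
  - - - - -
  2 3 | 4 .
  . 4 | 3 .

Step 1. [r4c4∈{1,2}] 2 has one home in row 4: r4c4, so r4c4=2.
Step 2. [r1c4∈{1,3,4}] r1c4 is the only open cell in row 1 admitting 4. So r1c4=4.
Step 3. [r2c4∈{3}] r2c4 is down to just 3 ⇒ r2c4=3.
Step 4. [r3c4∈{1}] nothing but 1 survives at r3c4, so r3c4=1.
Step 5. [r2c3∈{2}] nothing but 2 survives at r2c3. So r2c3=2.
Step 6. [r4c1∈{1}] only 1 remains possible at r4c1. So r4c1=1.
Step 7. [r1c3∈{1}] nothing but 1 survives at r1c3. So r1c3=1.
Step 8. [r1c1∈{3}] r1c1's peers cover all but 3, so r1c1=3.

Answer: 3 2 1 4 / 4 1 2 3 / 2 3 4 1 / 1 4 3 2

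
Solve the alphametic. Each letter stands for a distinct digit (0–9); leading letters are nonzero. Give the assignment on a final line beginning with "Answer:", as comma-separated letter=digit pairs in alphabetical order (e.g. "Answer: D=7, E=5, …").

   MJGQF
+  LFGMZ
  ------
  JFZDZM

Step 1. [col 1: F + Z ≡ M (mod 10)] no forcing yet in column 1 (carry-in 0); F=2 is free and consistent — try it, so F=2.
Step 2. [J] adding two 5-digit numbers gives at most 5+1 digits, and here it does — J is that final carry and must be 1. So J=1.
Step 3. [col 1: F + Z ≡ M (mod 10)] column 1 (F + Z ≡ M (mod 10), carry-in 0) doesn't pin Z yet; pick Z=3 and continue ⇒ Z=3.
Step 4. [col 1: F + Z ≡ M (mod 10)] column 1: given F=2, Z=3, carry-in 0, and digits 1,2,3 already taken and all letters distinct, F+Z≡M (mod 10) forces M=5 ⇒ M=5.
Step 5. [col 2: Q + M ≡ Z (mod 10)] in column 2 we have Q+M≡Z with carry-in 0; given M=5, Z=3 and digits 1,2,3,5 already taken and all letters distinct, that pins Q to 8, so Q=8.
Step 6. [col 3: G + G ≡ D (mod 10)] from column 3 (nothing yet, carry-in 1, digits 1,2,3,5,8 already taken and all letters distinct): G must equal 4, so G=4.
Step 7. [col 3: G + G ≡ D (mod 10)] from column 3 (G=4, carry-in 1, digits 1,2,3,4,5,8 already taken and all letters distinct): D must equal 9. So D=9.
Step 8. [col 5: M + L ≡ F (mod 10)] column 5 reads M+L+carry(0)=F with M=5, F=2; with digits 1,2,3,4,5,8,9 already taken and all letters distinct, the only value for L is 7 ⇒ L=7.

Answer: D=9, F=2, G=4, J=1, L=7, M=5, Q=8, Z=3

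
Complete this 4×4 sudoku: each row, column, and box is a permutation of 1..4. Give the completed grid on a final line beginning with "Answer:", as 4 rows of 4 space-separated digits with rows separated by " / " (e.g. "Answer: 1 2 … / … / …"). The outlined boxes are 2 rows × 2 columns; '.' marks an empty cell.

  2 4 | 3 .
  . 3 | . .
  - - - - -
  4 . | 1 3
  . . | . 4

Step 1. [r4c3∈{2}] r4c3 is down to just 2 ⇒ r4c3=2.
Step 2. [r2c1∈{1}] r2c1's peers cover all but 1 ⇒ r2c1=1.
Step 3. [r4c1∈{3}] r4c1 is down to just 3 ⇒ r4c1=3.
Step 4. [r1c4∈{1}] nothing but 1 survives at r1c4 ⇒ r1c4=1.
Step 5. [r4c2∈{1}] only 1 remains possible at r4c2, so r4c2=1.
Step 6. [r2c3∈{4}] r2c3's peers cover all but 4 ⇒ r2c3=4.
Step 7. [r2c4∈{2}] r2c4 is down to just 2 ⇒ r2c4=2.
Step 8. [r3c2∈{2}] r3c2's peers cover all but 2 ⇒ r3c2=2.

Answer: 2 4 3 1 / 1 3 4 2 / 4 2 1 3 / 3 1 2 4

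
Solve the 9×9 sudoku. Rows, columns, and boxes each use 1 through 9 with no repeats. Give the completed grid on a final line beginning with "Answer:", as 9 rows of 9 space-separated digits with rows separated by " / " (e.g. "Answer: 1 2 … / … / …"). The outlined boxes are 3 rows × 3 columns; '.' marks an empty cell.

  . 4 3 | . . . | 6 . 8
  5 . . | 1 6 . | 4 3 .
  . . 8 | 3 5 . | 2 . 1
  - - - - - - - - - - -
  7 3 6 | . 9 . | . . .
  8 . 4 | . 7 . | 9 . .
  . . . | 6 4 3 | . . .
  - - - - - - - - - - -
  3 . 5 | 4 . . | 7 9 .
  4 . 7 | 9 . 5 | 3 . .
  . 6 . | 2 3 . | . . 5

Step 1. [r2c6∈{2,7,8,9}] in row 2, 8 fits only at r2c6 ⇒ r2c6=8.
Step 2. [r3c8∈{7}] nothing but 7 survives at r3c8, so r3c8=7.
Step 3. [r3c2∈{9}] r3c2 is down to just 9, so r3c2=9.
Step 4. [r1c1∈{1,2}] in row 1, 1 fits only at r1c1 ⇒ r1c1=1.
Step 5. [r6c1∈{2,9}] col 1 places 2 nowhere but r6c1, so r6c1=2.
Step 6. [r5c4∈{5}] nothing but 5 survives at r5c4 ⇒ r5c4=5.
Step 7. [r5c2∈{1}] nothing but 1 survives at r5c2, so r5c2=1.
Step 8. [r4c6∈{1,2}] 1 has one home in box 5: r4c6, so r4c6=1.
Step 9. [r9c3∈{1,9}] 1 has one home in col 3: r9c3 ⇒ r9c3=1.
Step 10. [r8c8∈{1,2,6,8}] in box 9, 1 fits only at r8c8 ⇒ r8c8=1.
Step 11. [r9c7∈{8}] nothing but 8 survives at r9c7. So r9c7=8.
Step 12. [r4c7∈{5}] r4c7 is down to just 5 ⇒ r4c7=5.
Step 13. [r5c6∈{2}] r5c6 has the single candidate 2. So r5c6=2.
Step 14. [r8c9∈{2,6}] r8c9 is the only open cell in row 8 admitting 6. So r8c9=6.
Step 15. [r8c2∈{2,8}] in row 8, 2 fits only at r8c2. So r8c2=2.
Step 16. [r4c8∈{2,4,8}] in col 8, 2 fits only at r4c8, so r4c8=2.
Step 17. [r1c4∈{7}] nothing but 7 survives at r1c4, so r1c4=7.
Step 18. [r7c5∈{1,8}] 1 has one home in row 7: r7c5, so r7c5=1.
Step 19. [r9c6∈{7}] r9c6's peers cover all but 7 ⇒ r9c6=7.
Step 20. [r5c8∈{6}] r5c8's peers cover all but 6, so r5c8=6.
Step 21. [r6c9∈{7}] nothing but 7 survives at r6c9. So r6c9=7.
Step 22. [r8c5∈{8}] nothing but 8 survives at r8c5. So r8c5=8.
Step 23. [r6c8∈{8}] r6c8 is down to just 8, so r6c8=8.
Step 24. [r1c8∈{5}] only 5 remains possible at r1c8. So r1c8=5.
Step 25. [r6c7∈{1}] only 1 remains possible at r6c7, so r6c7=1.
Step 26. [r4c9∈{4}] r4c9's peers cover all but 4, so r4c9=4.
Step 27. [r7c9∈{2}] nothing but 2 survives at r7c9 ⇒ r7c9=2.
Step 28. [r5c9∈{3}] r5c9's peers cover all but 3, so r5c9=3.
Step 29. [r3c1∈{6}] nothing but 6 survives at r3c1, so r3c1=6.
Step 30. [r1c5∈{2}] r1c5 has the single candidate 2 ⇒ r1c5=2.
Step 31. [r6c2∈{5}] nothing but 5 survives at r6c2. So r6c2=5.
Step 32. [r6c3∈{9}] r6c3 has the single candidate 9, so r6c3=9.
Step 33. [r2c2∈{7}] nothing but 7 survives at r2c2, so r2c2=7.
Step 34. [r2c9∈{9}] nothing but 9 survives at r2c9 ⇒ r2c9=9.
Step 35. [r3c6∈{4}] r3c6 is down to just 4 ⇒ r3c6=4.
Step 36. [r1c6∈{9}] nothing but 9 survives at r1c6 ⇒ r1c6=9.
Step 37. [r9c8∈{4}] only 4 remains possible at r9c8. So r9c8=4.
Step 38. [r2c3∈{2}] r2c3's peers cover all but 2 ⇒ r2c3=2.
Step 39. [r4c4∈{8}] r4c4's peers cover all but 8, so r4c4=8.
Step 40. [r7c2∈{8}] only 8 remains possible at r7c2. So r7c2=8.
Step 41. [r9c1∈{9}] only 9 remains possible at r9c1 ⇒ r9c1=9.
Step 42. [r7c6∈{6}] nothing but 6 survives at r7c6. So r7c6=6.

Answer: 1 4 3 7 2 9 6 5 8 / 5 7 2 1 6 8 4 3 9 / 6 9 8 3 5 4 2 7 1 / 7 3 6 8 9 1 5 2 4 / 8 1 4 5 7 2 9 6 3 / 2 5 9 6 4 3 1 8 7 / 3 8 5 4 1 6 7 9 2 / 4 2 7 9 8 5 3 1 6 / 9 6 1 2 3 7 8 4 5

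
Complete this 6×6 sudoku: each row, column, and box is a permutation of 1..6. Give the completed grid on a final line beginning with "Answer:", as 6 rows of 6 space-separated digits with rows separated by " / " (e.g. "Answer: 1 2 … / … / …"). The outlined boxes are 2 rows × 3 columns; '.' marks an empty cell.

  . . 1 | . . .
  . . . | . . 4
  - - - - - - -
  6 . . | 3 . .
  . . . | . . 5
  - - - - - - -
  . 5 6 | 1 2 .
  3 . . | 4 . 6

Step 1. [r4c1∈{1,2,4}] r4c1 is the only open cell in col 1 admitting 1, so r4c1=1.
Step 2. [r6c3∈{2}] only 2 remains possible at r6c3 ⇒ r6c3=2.
Step 3. [r2c5∈{1,3,5,6}] r2c5 is the only open cell in row 2 admitting 1 ⇒ r2c5=1.
Step 4. [r1c5∈{3,5,6}] col 5 places 3 nowhere but r1c5 ⇒ r1c5=3.
Step 5. [r1c6∈{2}] only 2 remains possible at r1c6, so r1c6=2.
Step 6. [r3c2∈{2,4}] 2 has one home in row 3: r3c2, so r3c2=2.
Step 7. [r3c3∈{4,5}] r3c3 is the only open cell in row 3 admitting 5. So r3c3=5.
Step 8. [r4c3∈{3,4}] 4 has one home in col 3: r4c3, so r4c3=4.
Step 9. [r1c2∈{4,6}] 4 has one home in col 2: r1c2. So r1c2=4.
Step 10. [r1c4∈{5,6}] row 1 places 6 nowhere but r1c4 ⇒ r1c4=6.
Step 11. [r1c1∈{5}] r1c1 is down to just 5. So r1c1=5.
Step 12. [r2c3∈{3}] r2c3 has the single candidate 3, so r2c3=3.
Step 13. [r4c2∈{3}] r4c2 has the single candidate 3 ⇒ r4c2=3.
Step 14. [r4c4∈{2}] nothing but 2 survives at r4c4 ⇒ r4c4=2.
Step 15. [r6c2∈{1}] r6c2 is down to just 1, so r6c2=1.
Step 16. [r3c5∈{4}] r3c5's peers cover all but 4. So r3c5=4.
Step 17. [r5c1∈{4}] only 4 remains possible at r5c1. So r5c1=4.
Step 18. [r2c1∈{2}] r2c1 has the single candidate 2. So r2c1=2.
Step 19. [r3c6∈{1}] r3c6's peers cover all but 1 ⇒ r3c6=1.
Step 20. [r2c4∈{5}] nothing but 5 survives at r2c4 ⇒ r2c4=5.
Step 21. [r4c5∈{6}] only 6 remains possible at r4c5 ⇒ r4c5=6.
Step 22. [r6c5∈{5}] nothing but 5 survives at r6c5. So r6c5=5.
Step 23. [r5c6∈{3}] only 3 remains possible at r5c6 ⇒ r5c6=3.
Step 24. [r2c2∈{6}] r2c2's peers cover all but 6, so r2c2=6.

Answer: 5 4 1 6 3 2 / 2 6 3 5 1 4 / 6 2 5 3 4 1 / 1 3 4 2 6 5 / 4 5 6 1 2 3 / 3 1 2 4 5 6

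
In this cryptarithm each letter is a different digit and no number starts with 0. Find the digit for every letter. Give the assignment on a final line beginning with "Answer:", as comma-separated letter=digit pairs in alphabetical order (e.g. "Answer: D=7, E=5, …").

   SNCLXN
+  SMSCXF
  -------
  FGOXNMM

Step 1. [col 1: N + F ≡ M (mod 10)] no forcing yet in column 1 (carry-in 0); N=3 is free and consistent — try it, so N=3.
Step 2. [col 1: N + F ≡ M (mod 10)] column 1 (N + F ≡ M (mod 10), carry-in 0) doesn't pin F yet; pick F=1 and continue, so F=1.
Step 3. [col 1: N + F ≡ M (mod 10)] column 1 reads N+F+carry(0)=M with N=3, F=1; with digits 1,3 already taken and all letters distinct, the only value for M is 4 ⇒ M=4.
Step 4. [col 2: X + X ≡ M (mod 10)] X=2 is one option consistent with column 2 (X + X ≡ M (mod 10), carry-in 0) — take it. So X=2.
Step 5. [col 3: L + C ≡ N (mod 10)] several values work for L in column 3 (L + C ≡ N (mod 10), carry-in 0); try L=7, so L=7.
Step 6. [col 3: L + C ≡ N (mod 10)] column 3: given L=7, N=3, carry-in 0, and digits 1,2,3,4,7 already taken and all letters distinct, L+C≡N (mod 10) forces C=6 ⇒ C=6.
Step 7. [col 4: C + S ≡ X (mod 10)] column 4 reads C+S+carry(1)=X with C=6, X=2; with digits 1,2,3,4,6,7 already taken and all letters distinct, the only value for S is 5, so S=5.
Step 8. [col 5: N + M ≡ O (mod 10)] column 5 reads N+M+carry(1)=O with N=3, M=4; with digits 1,2,3,4,5,6,7 already taken and all letters distinct, the only value for O is 8, so O=8.
Step 9. [col 6: S + S ≡ G (mod 10)] from column 6 (S=5, carry-in 0, digits 1,2,3,4,5,6,7,8 already taken and all letters distinct): G must equal 0 ⇒ G=0.

Answer: C=6, F=1, G=0, L=7, M=4, N=3, O=8, S=5, X=2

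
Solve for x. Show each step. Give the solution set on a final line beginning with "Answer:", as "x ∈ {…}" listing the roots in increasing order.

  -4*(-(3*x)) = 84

Step 1. [-4*(-(3*x)) = 84] -4 out front; divide by -4, so div: -(3*x) = -21.
Step 2. [-(3*x) = -21] flip signs both sides. So neg: 3*x = 21.
Step 3. [3*x = 21] 3 out front; divide by 3 ⇒ div: x = 7.

Answer: x ∈ {7}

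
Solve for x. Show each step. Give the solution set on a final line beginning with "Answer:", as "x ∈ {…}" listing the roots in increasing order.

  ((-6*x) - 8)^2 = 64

Step 1. [((-6*x) - 8)^2 = 64] 64 ≥ 0, LHS is (·)² — take ±√ ⇒ sqrt: (-6*x) - 8 = 8 or -8.
Step 2. [(-6*x) - 8 = 8 or -8] -8 is outermost — add 8 both sides. So sub: -6*x = 16 or 0.
Step 3. [-6*x = 16 or 0] divide by the outer -6, so div: x = -8/3 or 0.

Answer: x ∈ {-8/3, 0}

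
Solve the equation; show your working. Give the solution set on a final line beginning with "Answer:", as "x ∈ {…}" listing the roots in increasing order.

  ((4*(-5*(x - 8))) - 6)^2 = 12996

Step 1. [((4*(-5*(x - 8))) - 6)^2 = 12996] LHS squared, RHS 12996 ≥ 0: apply √ (±). So sqrt: (4*(-5*(x - 8))) - 6 = 114 or -114.
Step 2. [(4*(-5*(x - 8))) - 6 = 114 or -114] the outer -6 inverts by adding 6, so sub: 4*(-5*(x - 8)) = 120 or -108.
Step 3. [4*(-5*(x - 8)) = 120 or -108] divide by the outer 4, so div: -5*(x - 8) = 30 or -27.
Step 4. [-5*(x - 8) = 30 or -27] -5 out front; divide by -5 ⇒ div: x - 8 = -6 or 27/5.
Step 5. [x - 8 = -6 or 27/5] 8 comes off first (add 8), so sub: x = 2 or 67/5.

Answer: x ∈ {2, 67/5}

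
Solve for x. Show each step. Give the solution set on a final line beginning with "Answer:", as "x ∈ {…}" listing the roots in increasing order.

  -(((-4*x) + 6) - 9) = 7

Step 1. [-(((-4*x) + 6) - 9) = 7] flip signs both sides ⇒ neg: ((-4*x) + 6) - 9 = -7.
Step 2. [((-4*x) + 6) - 9 = -7] 9 comes off first (add 9). So sub: (-4*x) + 6 = 2.
Step 3. [(-4*x) + 6 = 2] +6 is outermost — subtract 6 both sides ⇒ sub: -4*x = -4.
Step 4. [-4*x = -4] LHS = -4·(…); ÷-4 both sides. So div: x = 1.

Answer: x ∈ {1}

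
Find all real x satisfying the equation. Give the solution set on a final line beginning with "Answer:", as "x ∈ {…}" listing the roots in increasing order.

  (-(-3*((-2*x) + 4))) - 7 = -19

Step 1. [(-(-3*((-2*x) + 4))) - 7 = -19] -7 is outermost — add 7 both sides, so sub: -(-3*((-2*x) + 4)) = -12.
Step 2. [-(-3*((-2*x) + 4)) = -12] LHS negated; negate both sides, so neg: -3*((-2*x) + 4) = 12.
Step 3. [-3*((-2*x) + 4) = 12] divide by the outer -3 ⇒ div: (-2*x) + 4 = -4.
Step 4. [(-2*x) + 4 = -4] -2 | LHS and -2 | -4: pull -2 out, so factor: x - 2 = 2.
Step 5. [x - 2 = 2] -2 is outermost — add 2 both sides ⇒ sub: x = 4.

Answer: x ∈ {4}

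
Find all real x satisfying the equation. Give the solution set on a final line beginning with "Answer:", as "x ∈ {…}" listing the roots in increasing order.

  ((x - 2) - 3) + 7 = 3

Step 1. [((x - 2) - 3) + 7 = 3] +7 is outermost — subtract 7 both sides. So sub: (x - 2) - 3 = -4.
Step 2. [(x - 2) - 3 = -4] -3 is outermost — add 3 both sides ⇒ sub: x - 2 = -1.
Step 3. [x - 2 = -1] the outer -2 inverts by adding 2, so sub: x = 1.

Answer: x ∈ {1}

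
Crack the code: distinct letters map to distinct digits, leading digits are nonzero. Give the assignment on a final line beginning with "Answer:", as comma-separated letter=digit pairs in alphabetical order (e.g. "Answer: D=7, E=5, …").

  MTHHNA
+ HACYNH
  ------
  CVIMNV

Step 1. [col 1: A + H ≡ V (mod 10)] several values work for H in column 1 (A + H ≡ V (mod 10), carry-in 0); try H=4. So H=4.
Step 2. [col 1: A + H ≡ V (mod 10)] A=5 is one option consistent with column 1 (A + H ≡ V (mod 10), carry-in 0) — take it ⇒ A=5.
Step 3. [col 1: A + H ≡ V (mod 10)] column 1: given A=5, H=4, carry-in 0, and digits 4,5 already taken and all letters distinct, A+H≡V (mod 10) forces V=9, so V=9.
Step 4. [col 2: N + N ≡ N (mod 10)] in column 2 we have N+N≡N with carry-in 0; given nothing yet and digits 4,5,9 already taken and all letters distinct, that pins N to 0, so N=0.
Step 5. [col 3: H + Y ≡ M (mod 10)] Y=8 is one option consistent with column 3 (H + Y ≡ M (mod 10), carry-in 0) — take it. So Y=8.
Step 6. [col 3: H + Y ≡ M (mod 10)] in column 3 we have H+Y≡M with carry-in 0; given H=4, Y=8 and digits 0,4,5,8,9 already taken and all letters distinct, that pins M to 2, so M=2.
Step 7. [col 4: H + C ≡ I (mod 10)] C=6 is one option consistent with column 4 (H + C ≡ I (mod 10), carry-in 1) — take it. So C=6.
Step 8. [col 4: H + C ≡ I (mod 10)] from column 4 (H=4, C=6, carry-in 1, digits 0,2,4,5,6,8,9 already taken and all letters distinct): I must equal 1. So I=1.
Step 9. [col 5: T + A ≡ V (mod 10)] column 5 reads T+A+carry(1)=V with A=5, V=9; with digits 0,1,2,4,5,6,8,9 already taken and all letters distinct, the only value for T is 3, so T=3.

Answer: A=5, C=6, H=4, I=1, M=2, N=0, T=3, V=9, Y=8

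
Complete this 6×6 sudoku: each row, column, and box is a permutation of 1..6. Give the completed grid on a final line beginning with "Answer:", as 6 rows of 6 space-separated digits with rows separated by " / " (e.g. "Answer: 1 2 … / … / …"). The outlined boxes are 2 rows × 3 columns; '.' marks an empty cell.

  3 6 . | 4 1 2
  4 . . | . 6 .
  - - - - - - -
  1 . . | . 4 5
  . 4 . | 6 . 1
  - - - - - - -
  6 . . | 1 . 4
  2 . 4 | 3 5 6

Step 1. [r1c3∈{5}] r1c3 is down to just 5 ⇒ r1c3=5.
Step 2. [r5c3∈{3}] only 3 remains possible at r5c3, so r5c3=3.
Step 3. [r4c3∈{2}] r4c3 has the single candidate 2, so r4c3=2.
Step 4. [r2c3∈{1}] r2c3 is down to just 1 ⇒ r2c3=1.
Step 5. [r2c4∈{5}] r2c4's peers cover all but 5. So r2c4=5.
Step 6. [r3c2∈{3}] r3c2 is down to just 3, so r3c2=3.
Step 7. [r2c2∈{2}] r2c2 is down to just 2, so r2c2=2.
Step 8. [r3c3∈{6}] nothing but 6 survives at r3c3 ⇒ r3c3=6.
Step 9. [r5c2∈{5}] r5c2 has the single candidate 5. So r5c2=5.
Step 10. [r4c1∈{5}] only 5 remains possible at r4c1, so r4c1=5.
Step 11. [r4c5∈{3}] r4c5 is down to just 3. So r4c5=3.
Step 12. [r5c5∈{2}] r5c5's peers cover all but 2 ⇒ r5c5=2.
Step 13. [r3c4∈{2}] nothing but 2 survives at r3c4 ⇒ r3c4=2.
Step 14. [r2c6∈{3}] nothing but 3 survives at r2c6, so r2c6=3.
Step 15. [r6c2∈{1}] nothing but 1 survives at r6c2 ⇒ r6c2=1.

Answer: 3 6 5 4 1 2 / 4 2 1 5 6 3 / 1 3 6 2 4 5 / 5 4 2 6 3 1 / 6 5 3 1 2 4 / 2 1 4 3 5 6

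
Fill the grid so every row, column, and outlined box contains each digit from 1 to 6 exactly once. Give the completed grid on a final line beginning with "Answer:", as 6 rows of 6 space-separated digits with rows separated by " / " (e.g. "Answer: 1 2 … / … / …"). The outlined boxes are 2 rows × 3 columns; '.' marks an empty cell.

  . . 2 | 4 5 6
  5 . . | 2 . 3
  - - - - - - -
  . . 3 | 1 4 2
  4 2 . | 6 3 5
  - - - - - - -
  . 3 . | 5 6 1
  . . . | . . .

Step 1. [r1c2∈{1}] r1c2 is down to just 1. So r1c2=1.
Step 2. [r6c3∈{1,4,5,6}] r6c3 is the only open cell in col 3 admitting 5. So r6c3=5.
Step 3. [r5c3∈{4}] r5c3 has the single candidate 4 ⇒ r5c3=4.
Step 4. [r6c2∈{6}] nothing but 6 survives at r6c2 ⇒ r6c2=6.
Step 5. [r5c1∈{2}] nothing but 2 survives at r5c1, so r5c1=2.
Step 6. [r2c3∈{6}] r2c3 has the single candidate 6, so r2c3=6.
Step 7. [r2c2∈{4}] r2c2 has the single candidate 4 ⇒ r2c2=4.
Step 8. [r3c2∈{5}] nothing but 5 survives at r3c2. So r3c2=5.
Step 9. [r6c6∈{4}] only 4 remains possible at r6c6 ⇒ r6c6=4.
Step 10. [r6c5∈{2}] r6c5 is down to just 2 ⇒ r6c5=2.
Step 11. [r1c1∈{3}] nothing but 3 survives at r1c1, so r1c1=3.
Step 12. [r6c1∈{1}] r6c1 is down to just 1, so r6c1=1.
Step 13. [r4c3∈{1}] r4c3 is down to just 1. So r4c3=1.
Step 14. [r2c5∈{1}] r2c5 is down to just 1, so r2c5=1.
Step 15. [r3c1∈{6}] only 6 remains possible at r3c1 ⇒ r3c1=6.
Step 16. [r6c4∈{3}] r6c4 has the single candidate 3. So r6c4=3.

Answer: 3 1 2 4 5 6 / 5 4 6 2 1 3 / 6 5 3 1 4 2 / 4 2 1 6 3 5 / 2 3 4 5 6 1 / 1 6 5 3 2 4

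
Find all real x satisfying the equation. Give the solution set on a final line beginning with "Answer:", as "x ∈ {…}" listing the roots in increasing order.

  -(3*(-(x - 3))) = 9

Step 1. [-(3*(-(x - 3))) = 9] flip signs both sides ⇒ neg: 3*(-(x - 3)) = -9.
Step 2. [3*(-(x - 3)) = -9] divide by the outer 3. So div: -(x - 3) = -3.
Step 3. [-(x - 3) = -3] leading − — multiply by −1, so neg: x - 3 = 3.
Step 4. [x - 3 = 3] add 3: x sits inside (… - 3). So sub: x = 6.

Answer: x ∈ {6}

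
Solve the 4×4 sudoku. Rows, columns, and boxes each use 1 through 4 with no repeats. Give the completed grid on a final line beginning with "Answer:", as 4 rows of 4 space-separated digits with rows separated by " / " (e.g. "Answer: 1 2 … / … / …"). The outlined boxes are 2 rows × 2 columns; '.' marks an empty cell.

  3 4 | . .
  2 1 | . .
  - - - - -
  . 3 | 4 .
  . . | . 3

Step 1. [r3c4∈{1,2}] 2 has one home in row 3: r3c4, so r3c4=2.
Step 2. [r4c3∈{1}] r4c3 has the single candidate 1, so r4c3=1.
Step 3. [r4c2∈{2}] r4c2 is down to just 2. So r4c2=2.
Step 4. [r2c3∈{3}] nothing but 3 survives at r2c3 ⇒ r2c3=3.
Step 5. [r4c1∈{4}] r4c1's peers cover all but 4, so r4c1=4.
Step 6. [r1c4∈{1}] only 1 remains possible at r1c4 ⇒ r1c4=1.
Step 7. [r3c1∈{1}] r3c1 is down to just 1, so r3c1=1.
Step 8. [r1c3∈{2}] r1c3's peers cover all but 2, so r1c3=2.
Step 9. [r2c4∈{4}] r2c4 has the single candidate 4 ⇒ r2c4=4.

Answer: 3 4 2 1 / 2 1 3 4 / 1 3 4 2 / 4 2 1 3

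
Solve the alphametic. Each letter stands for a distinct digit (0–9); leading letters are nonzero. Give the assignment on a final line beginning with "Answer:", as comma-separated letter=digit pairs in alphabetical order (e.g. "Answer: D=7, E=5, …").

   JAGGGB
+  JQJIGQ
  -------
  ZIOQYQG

Step 1. [Z] Z is the leading digit of a 7-digit sum of two 6-digit numbers; the final carry is exactly 1, so Z=1.
Step 2. [col 1: B + Q ≡ G (mod 10)] several values work for G in column 1 (B + Q ≡ G (mod 10), carry-in 0); try G=8, so G=8.
Step 3. [col 1: B + Q ≡ G (mod 10)] several values work for B in column 1 (B + Q ≡ G (mod 10), carry-in 0); try B=2 ⇒ B=2.
Step 4. [col 1: B + Q ≡ G (mod 10)] from column 1 (B=2, G=8, carry-in 0, digits 1,2,8 already taken and all letters distinct): Q must equal 6 ⇒ Q=6.
Step 5. [col 3: G + I ≡ Y (mod 10)] no forcing yet in column 3 (carry-in 1); Y=4 is free and consistent — try it ⇒ Y=4.
Step 6. [col 3: G + I ≡ Y (mod 10)] column 3 reads G+I+carry(1)=Y with G=8, Y=4; with digits 1,2,4,6,8 already taken and all letters distinct, the only value for I is 5, so I=5.
Step 7. [col 4: G + J ≡ Q (mod 10)] from column 4 (G=8, Q=6, carry-in 1, digits 1,2,4,5,6,8 already taken and all letters distinct): J must equal 7. So J=7.
Step 8. [col 5: A + Q ≡ O (mod 10)] column 5: given Q=6, carry-in 1, and digits 1,2,4,5,6,7,8 already taken and all letters distinct, A+Q≡O (mod 10) forces A=3, so A=3.
Step 9. [col 5: A + Q ≡ O (mod 10)] from column 5 (A=3, Q=6, carry-in 1, digits 1,2,3,4,5,6,7,8 already taken and all letters distinct): O must equal 0 ⇒ O=0.

Answer: A=3, B=2, G=8, I=5, J=7, O=0, Q=6, Y=4, Z=1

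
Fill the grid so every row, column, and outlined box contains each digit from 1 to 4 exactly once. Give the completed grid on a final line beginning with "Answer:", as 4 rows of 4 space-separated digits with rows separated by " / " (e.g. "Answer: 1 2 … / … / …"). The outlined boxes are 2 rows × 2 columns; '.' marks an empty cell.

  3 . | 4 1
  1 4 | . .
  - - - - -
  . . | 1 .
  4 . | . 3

Step 1. [r4c3∈{2}] r4c3 has the single candidate 2, so r4c3=2.
Step 2. [r1c2∈{2}] nothing but 2 survives at r1c2, so r1c2=2.
Step 3. [r2c3∈{3}] only 3 remains possible at r2c3. So r2c3=3.
Step 4. [r3c1∈{2}] r3c1 is down to just 2. So r3c1=2.
Step 5. [r3c4∈{4}] only 4 remains possible at r3c4, so r3c4=4.
Step 6. [r4c2∈{1}] nothing but 1 survives at r4c2 ⇒ r4c2=1.
Step 7. [r3c2∈{3}] r3c2 has the single candidate 3, so r3c2=3.
Step 8. [r2c4∈{2}] r2c4 has the single candidate 2 ⇒ r2c4=2.

Answer: 3 2 4 1 / 1 4 3 2 / 2 3 1 4 / 4 1 2 3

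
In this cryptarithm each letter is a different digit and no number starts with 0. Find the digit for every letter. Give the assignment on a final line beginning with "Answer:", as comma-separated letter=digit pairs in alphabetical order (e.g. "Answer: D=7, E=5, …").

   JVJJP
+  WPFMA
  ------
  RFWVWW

Step 1. [col 1: P + A ≡ W (mod 10)] no forcing yet in column 1 (carry-in 0); A=4 is free and consistent — try it, so A=4.
Step 2. [R] adding two 5-digit numbers gives at most 5+1 digits, and here it does — R is that final carry and must be 1, so R=1.
Step 3. [col 1: P + A ≡ W (mod 10)] P=5 is one option consistent with column 1 (P + A ≡ W (mod 10), carry-in 0) — take it, so P=5.
Step 4. [col 1: P + A ≡ W (mod 10)] column 1: given P=5, A=4, carry-in 0, and digits 1,4,5 already taken and all letters distinct, P+A≡W (mod 10) forces W=9, so W=9.
Step 5. [col 2: J + M ≡ W (mod 10)] no forcing yet in column 2 (carry-in 0); M=2 is free and consistent — try it. So M=2.
Step 6. [col 2: J + M ≡ W (mod 10)] column 2 reads J+M+carry(0)=W with M=2, W=9; with digits 1,2,4,5,9 already taken and all letters distinct, the only value for J is 7, so J=7.
Step 7. [col 3: J + F ≡ V (mod 10)] several values work for V in column 3 (J + F ≡ V (mod 10), carry-in 0); try V=3, so V=3.
Step 8. [col 3: J + F ≡ V (mod 10)] column 3: given J=7, V=3, carry-in 0, and digits 1,2,3,4,5,7,9 already taken and all letters distinct, J+F≡V (mod 10) forces F=6. So F=6.

Answer: A=4, F=6, J=7, M=2, P=5, R=1, V=3, W=9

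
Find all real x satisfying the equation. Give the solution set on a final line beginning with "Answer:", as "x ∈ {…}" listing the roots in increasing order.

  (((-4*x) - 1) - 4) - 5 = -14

Step 1. [(((-4*x) - 1) - 4) - 5 = -14] add 5: x sits inside (… - 5). So sub: ((-4*x) - 1) - 4 = -9.
Step 2. [((-4*x) - 1) - 4 = -9] 4 comes off first (add 4), so sub: (-4*x) - 1 = -5.
Step 3. [(-4*x) - 1 = -5] the outer -1 inverts by adding 1. So sub: -4*x = -4.
Step 4. [-4*x = -4] LHS = -4·(…); ÷-4 both sides. So div: x = 1.

Answer: x ∈ {1}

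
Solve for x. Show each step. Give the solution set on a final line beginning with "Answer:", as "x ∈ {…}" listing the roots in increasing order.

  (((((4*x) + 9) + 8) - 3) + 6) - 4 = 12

Step 1. [(((((4*x) + 9) + 8) - 3) + 6) - 4 = 12] add 4: x sits inside (… - 4) ⇒ sub: ((((4*x) + 9) + 8) - 3) + 6 = 16.
Step 2. [((((4*x) + 9) + 8) - 3) + 6 = 16] subtract 6: x sits inside (… + 6) ⇒ sub: (((4*x) + 9) + 8) - 3 = 10.
Step 3. [(((4*x) + 9) + 8) - 3 = 10] the outer -3 inverts by adding 3 ⇒ sub: ((4*x) + 9) + 8 = 13.
Step 4. [((4*x) + 9) + 8 = 13] +8 is outermost — subtract 8 both sides, so sub: (4*x) + 9 = 5.
Step 5. [(4*x) + 9 = 5] 9 comes off first (subtract 9), so sub: 4*x = -4.
Step 6. [4*x = -4] LHS = 4·(…); ÷4 both sides, so div: x = -1.

Answer: x ∈ {-1}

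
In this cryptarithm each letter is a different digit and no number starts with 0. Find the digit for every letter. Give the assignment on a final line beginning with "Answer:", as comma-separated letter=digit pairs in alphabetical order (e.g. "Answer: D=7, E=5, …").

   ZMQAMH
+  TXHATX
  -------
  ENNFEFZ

Step 1. [col 1: H + X ≡ Z (mod 10)] column 1 (H + X ≡ Z (mod 10), carry-in 0) doesn't pin X yet; pick X=8 and continue ⇒ X=8.
Step 2. [col 1: H + X ≡ Z (mod 10)] several values work for H in column 1 (H + X ≡ Z (mod 10), carry-in 0); try H=9. So H=9.
Step 3. [col 1: H + X ≡ Z (mod 10)] in column 1 we have H+X≡Z with carry-in 0; given H=9, X=8 and digits 8,9 already taken and all letters distinct, that pins Z to 7. So Z=7.
Step 4. [E] the sum has 7 digits but both addends have 6; that extra leading digit E is the final carry, namely 1 ⇒ E=1.
Step 5. [col 2: M + T ≡ F (mod 10)] column 2 (M + T ≡ F (mod 10), carry-in 1) doesn't pin M yet; pick M=5 and continue. So M=5.
Step 6. [col 2: M + T ≡ F (mod 10)] F=2 is one option consistent with column 2 (M + T ≡ F (mod 10), carry-in 1) — take it, so F=2.
Step 7. [col 2: M + T ≡ F (mod 10)] column 2 reads M+T+carry(1)=F with M=5, F=2; with digits 1,2,5,7,8,9 already taken and all letters distinct, the only value for T is 6 ⇒ T=6.
Step 8. [col 3: A + A ≡ E (mod 10)] column 3 reads A+A+carry(1)=E with E=1; with digits 1,2,5,6,7,8,9 already taken and all letters distinct, the only value for A is 0, so A=0.
Step 9. [col 4: Q + H ≡ F (mod 10)] from column 4 (H=9, F=2, carry-in 0, digits 0,1,2,5,6,7,8,9 already taken and all letters distinct): Q must equal 3. So Q=3.
Step 10. [col 5: M + X ≡ N (mod 10)] in column 5 we have M+X≡N with carry-in 1; given M=5, X=8 and digits 0,1,2,3,5,6,7,8,9 already taken and all letters distinct, that pins N to 4, so N=4.

Answer: A=0, E=1, F=2, H=9, M=5, N=4, Q=3, T=6, X=8, Z=7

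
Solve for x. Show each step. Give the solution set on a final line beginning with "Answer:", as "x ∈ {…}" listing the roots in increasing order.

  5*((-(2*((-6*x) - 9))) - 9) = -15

Step 1. [5*((-(2*((-6*x) - 9))) - 9) = -15] divide by the outer 5 ⇒ div: (-(2*((-6*x) - 9))) - 9 = -3.
Step 2. [(-(2*((-6*x) - 9))) - 9 = -3] 9 comes off first (add 9). So sub: -(2*((-6*x) - 9)) = 6.
Step 3. [-(2*((-6*x) - 9)) = 6] LHS negated; negate both sides, so neg: 2*((-6*x) - 9) = -6.
Step 4. [2*((-6*x) - 9) = -6] divide by the outer 2, so div: (-6*x) - 9 = -3.
Step 5. [(-6*x) - 9 = -3] peel the -9: add 9 from each side, so sub: -6*x = 6.
Step 6. [-6*x = 6] leading coefficient -6: divide by -6, so div: x = -1.

Answer: x ∈ {-1}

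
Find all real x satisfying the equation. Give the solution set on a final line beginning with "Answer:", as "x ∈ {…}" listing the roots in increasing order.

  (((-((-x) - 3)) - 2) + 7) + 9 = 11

Step 1. [(((-((-x) - 3)) - 2) + 7) + 9 = 11] +9 is outermost — subtract 9 both sides ⇒ sub: ((-((-x) - 3)) - 2) + 7 = 2.
Step 2. [((-((-x) - 3)) - 2) + 7 = 2] peel the +7: subtract 7 from each side ⇒ sub: (-((-x) - 3)) - 2 = -5.
Step 3. [(-((-x) - 3)) - 2 = -5] the outer -2 inverts by adding 2 ⇒ sub: -((-x) - 3) = -3.
Step 4. [-((-x) - 3) = -3] leading − — multiply by −1, so neg: (-x) - 3 = 3.
Step 5. [(-x) - 3 = 3] the outer -3 inverts by adding 3 ⇒ sub: -x = 6.
Step 6. [-x = 6] LHS negated; negate both sides ⇒ neg: x = -6.

Answer: x ∈ {-6}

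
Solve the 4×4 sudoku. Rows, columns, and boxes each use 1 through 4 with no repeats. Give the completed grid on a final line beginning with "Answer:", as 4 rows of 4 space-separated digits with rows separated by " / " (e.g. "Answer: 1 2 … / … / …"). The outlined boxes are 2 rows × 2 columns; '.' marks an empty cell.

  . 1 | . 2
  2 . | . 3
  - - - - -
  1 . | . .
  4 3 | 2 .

Step 1. [r1c3∈{4}] r1c3 is down to just 4. So r1c3=4.
Step 2. [r3c2∈{2}] r3c2's peers cover all but 2 ⇒ r3c2=2.
Step 3. [r4c4∈{1}] r4c4 has the single candidate 1. So r4c4=1.
Step 4. [r3c3∈{3}] r3c3 has the single candidate 3. So r3c3=3.
Step 5. [r2c3∈{1}] r2c3 has the single candidate 1. So r2c3=1.
Step 6. [r3c4∈{4}] only 4 remains possible at r3c4. So r3c4=4.
Step 7. [r1c1∈{3}] r1c1's peers cover all but 3 ⇒ r1c1=3.
Step 8. [r2c2∈{4}] r2c2's peers cover all but 4. So r2c2=4.

Answer: 3 1 4 2 / 2 4 1 3 / 1 2 3 4 / 4 3 2 1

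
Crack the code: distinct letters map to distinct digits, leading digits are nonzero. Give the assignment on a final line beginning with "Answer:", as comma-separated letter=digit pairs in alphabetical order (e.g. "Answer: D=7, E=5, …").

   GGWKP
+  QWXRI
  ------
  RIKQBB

Step 1. [col 1: P + I ≡ B (mod 10)] no forcing yet in column 1 (carry-in 0); P=6 is free and consistent — try it. So P=6.
Step 2. [col 1: P + I ≡ B (mod 10)] I=2 is one option consistent with column 1 (P + I ≡ B (mod 10), carry-in 0) — take it. So I=2.
Step 3. [R] adding two 5-digit numbers gives at most 5+1 digits, and here it does — R is that final carry and must be 1, so R=1.
Step 4. [col 1: P + I ≡ B (mod 10)] column 1: given P=6, I=2, carry-in 0, and digits 1,2,6 already taken and all letters distinct, P+I≡B (mod 10) forces B=8 ⇒ B=8.
Step 5. [col 2: K + R ≡ B (mod 10)] column 2 reads K+R+carry(0)=B with R=1, B=8; with digits 1,2,6,8 already taken and all letters distinct, the only value for K is 7, so K=7.
Step 6. [col 3: W + X ≡ Q (mod 10)] column 3 (W + X ≡ Q (mod 10), carry-in 0) doesn't pin W yet; pick W=4 and continue, so W=4.
Step 7. [col 3: W + X ≡ Q (mod 10)] several values work for X in column 3 (W + X ≡ Q (mod 10), carry-in 0); try X=5, so X=5.
Step 8. [col 3: W + X ≡ Q (mod 10)] from column 3 (W=4, X=5, carry-in 0, digits 1,2,4,5,6,7,8 already taken and all letters distinct): Q must equal 9, so Q=9.
Step 9. [col 4: G + W ≡ K (mod 10)] from column 4 (W=4, K=7, carry-in 0, digits 1,2,4,5,6,7,8,9 already taken and all letters distinct): G must equal 3, so G=3.

Answer: B=8, G=3, I=2, K=7, P=6, Q=9, R=1, W=4, X=5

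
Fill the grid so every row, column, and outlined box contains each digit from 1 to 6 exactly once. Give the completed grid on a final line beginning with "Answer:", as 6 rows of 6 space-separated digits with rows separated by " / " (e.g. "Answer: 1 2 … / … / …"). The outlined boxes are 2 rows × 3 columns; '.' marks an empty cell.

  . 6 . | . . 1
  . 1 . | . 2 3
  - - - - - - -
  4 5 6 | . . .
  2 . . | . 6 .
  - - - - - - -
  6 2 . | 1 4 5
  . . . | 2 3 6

Step 1. [r2c1∈{5}] only 5 remains possible at r2c1. So r2c1=5.
Step 2. [r4c4∈{3,4,5}] in row 4, 5 fits only at r4c4 ⇒ r4c4=5.
Step 3. [r2c3∈{4}] r2c3's peers cover all but 4 ⇒ r2c3=4.
Step 4. [r5c3∈{3}] nothing but 3 survives at r5c3 ⇒ r5c3=3.
Step 5. [r6c3∈{1,5}] row 6 places 5 nowhere but r6c3. So r6c3=5.
Step 6. [r4c2∈{3}] r4c2 has the single candidate 3 ⇒ r4c2=3.
Step 7. [r4c3∈{1}] r4c3 has the single candidate 1 ⇒ r4c3=1.
Step 8. [r3c5∈{1}] r3c5 is down to just 1. So r3c5=1.
Step 9. [r4c6∈{4}] r4c6's peers cover all but 4. So r4c6=4.
Step 10. [r1c1∈{3}] r1c1 is down to just 3. So r1c1=3.
Step 11. [r3c6∈{2}] r3c6 has the single candidate 2 ⇒ r3c6=2.
Step 12. [r2c4∈{6}] only 6 remains possible at r2c4, so r2c4=6.
Step 13. [r1c4∈{4}] r1c4 is down to just 4 ⇒ r1c4=4.
Step 14. [r1c5∈{5}] r1c5 has the single candidate 5 ⇒ r1c5=5.
Step 15. [r3c4∈{3}] r3c4 has the single candidate 3 ⇒ r3c4=3.
Step 16. [r6c2∈{4}] only 4 remains possible at r6c2 ⇒ r6c2=4.
Step 17. [r1c3∈{2}] r1c3 is down to just 2, so r1c3=2.
Step 18. [r6c1∈{1}] r6c1 is down to just 1 ⇒ r6c1=1.

Answer: 3 6 2 4 5 1 / 5 1 4 6 2 3 / 4 5 6 3 1 2 / 2 3 1 5 6 4 / 6 2 3 1 4 5 / 1 4 5 2 3 6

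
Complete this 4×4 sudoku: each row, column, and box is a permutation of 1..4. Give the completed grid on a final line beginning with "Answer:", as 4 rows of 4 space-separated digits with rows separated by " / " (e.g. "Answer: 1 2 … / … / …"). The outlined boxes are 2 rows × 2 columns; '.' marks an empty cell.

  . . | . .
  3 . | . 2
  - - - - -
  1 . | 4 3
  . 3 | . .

Step 1. [r2c3∈{1}] r2c3's peers cover all but 1 ⇒ r2c3=1.
Step 2. [r1c4∈{4}] r1c4's peers cover all but 4, so r1c4=4.
Step 3. [r3c2∈{2}] only 2 remains possible at r3c2 ⇒ r3c2=2.
Step 4. [r1c3∈{3}] only 3 remains possible at r1c3 ⇒ r1c3=3.
Step 5. [r1c2∈{1}] only 1 remains possible at r1c2. So r1c2=1.
Step 6. [r1c1∈{2}] r1c1's peers cover all but 2. So r1c1=2.
Step 7. [r2c2∈{4}] only 4 remains possible at r2c2. So r2c2=4.
Step 8. [r4c1∈{4}] only 4 remains possible at r4c1 ⇒ r4c1=4.
Step 9. [r4c3∈{2}] r4c3 is down to just 2, so r4c3=2.
Step 10. [r4c4∈{1}] r4c4's peers cover all but 1. So r4c4=1.

Answer: 2 1 3 4 / 3 4 1 2 / 1 2 4 3 / 4 3 2 1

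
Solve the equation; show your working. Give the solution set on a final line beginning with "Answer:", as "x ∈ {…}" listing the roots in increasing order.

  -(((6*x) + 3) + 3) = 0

Step 1. [-(((6*x) + 3) + 3) = 0] flip signs both sides ⇒ neg: ((6*x) + 3) + 3 = 0.
Step 2. [((6*x) + 3) + 3 = 0] subtract 3: x sits inside (… + 3). So sub: (6*x) + 3 = -3.
Step 3. [(6*x) + 3 = -3] subtract 3: x sits inside (… + 3), so sub: 6*x = -6.
Step 4. [6*x = -6] 6 out front; divide by 6, so div: x = -1.

Answer: x ∈ {-1}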